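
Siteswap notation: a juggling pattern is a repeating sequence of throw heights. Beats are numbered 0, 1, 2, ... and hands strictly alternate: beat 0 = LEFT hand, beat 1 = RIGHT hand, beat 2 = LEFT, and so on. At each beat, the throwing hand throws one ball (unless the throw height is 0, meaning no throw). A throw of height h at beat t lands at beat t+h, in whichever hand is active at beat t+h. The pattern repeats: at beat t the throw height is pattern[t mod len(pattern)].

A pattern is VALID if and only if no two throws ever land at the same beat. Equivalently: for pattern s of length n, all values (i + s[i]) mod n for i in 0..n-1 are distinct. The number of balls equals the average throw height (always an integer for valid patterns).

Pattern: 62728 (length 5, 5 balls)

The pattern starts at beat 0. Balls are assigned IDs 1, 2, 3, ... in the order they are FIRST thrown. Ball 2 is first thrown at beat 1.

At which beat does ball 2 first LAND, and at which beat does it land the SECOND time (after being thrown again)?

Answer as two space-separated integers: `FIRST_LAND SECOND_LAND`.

Answer: 3 5

Derivation:
Beat 0 (L): throw ball1 h=6 -> lands@6:L; in-air after throw: [b1@6:L]
Beat 1 (R): throw ball2 h=2 -> lands@3:R; in-air after throw: [b2@3:R b1@6:L]
Beat 2 (L): throw ball3 h=7 -> lands@9:R; in-air after throw: [b2@3:R b1@6:L b3@9:R]
Beat 3 (R): throw ball2 h=2 -> lands@5:R; in-air after throw: [b2@5:R b1@6:L b3@9:R]
Beat 4 (L): throw ball4 h=8 -> lands@12:L; in-air after throw: [b2@5:R b1@6:L b3@9:R b4@12:L]
Beat 5 (R): throw ball2 h=6 -> lands@11:R; in-air after throw: [b1@6:L b3@9:R b2@11:R b4@12:L]
Ball 2: thrown@1 h=2 -> first land @3; rethrown@3 h=2 -> second land @5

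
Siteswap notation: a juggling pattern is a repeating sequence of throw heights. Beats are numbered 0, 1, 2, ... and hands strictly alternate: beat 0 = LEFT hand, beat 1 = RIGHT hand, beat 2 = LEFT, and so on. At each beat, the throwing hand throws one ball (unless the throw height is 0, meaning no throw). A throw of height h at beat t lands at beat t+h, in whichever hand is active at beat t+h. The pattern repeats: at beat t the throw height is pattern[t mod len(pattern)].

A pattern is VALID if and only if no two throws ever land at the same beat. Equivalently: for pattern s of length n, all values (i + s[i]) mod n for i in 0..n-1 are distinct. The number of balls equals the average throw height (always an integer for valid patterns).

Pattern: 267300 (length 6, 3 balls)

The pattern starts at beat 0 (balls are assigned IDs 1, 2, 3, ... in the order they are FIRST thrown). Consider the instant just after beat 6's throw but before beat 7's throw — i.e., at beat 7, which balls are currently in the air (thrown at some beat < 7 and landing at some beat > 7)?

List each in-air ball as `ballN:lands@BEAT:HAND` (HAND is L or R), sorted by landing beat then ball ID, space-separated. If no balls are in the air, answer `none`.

Beat 0 (L): throw ball1 h=2 -> lands@2:L; in-air after throw: [b1@2:L]
Beat 1 (R): throw ball2 h=6 -> lands@7:R; in-air after throw: [b1@2:L b2@7:R]
Beat 2 (L): throw ball1 h=7 -> lands@9:R; in-air after throw: [b2@7:R b1@9:R]
Beat 3 (R): throw ball3 h=3 -> lands@6:L; in-air after throw: [b3@6:L b2@7:R b1@9:R]
Beat 6 (L): throw ball3 h=2 -> lands@8:L; in-air after throw: [b2@7:R b3@8:L b1@9:R]
Beat 7 (R): throw ball2 h=6 -> lands@13:R; in-air after throw: [b3@8:L b1@9:R b2@13:R]

Answer: ball3:lands@8:L ball1:lands@9:R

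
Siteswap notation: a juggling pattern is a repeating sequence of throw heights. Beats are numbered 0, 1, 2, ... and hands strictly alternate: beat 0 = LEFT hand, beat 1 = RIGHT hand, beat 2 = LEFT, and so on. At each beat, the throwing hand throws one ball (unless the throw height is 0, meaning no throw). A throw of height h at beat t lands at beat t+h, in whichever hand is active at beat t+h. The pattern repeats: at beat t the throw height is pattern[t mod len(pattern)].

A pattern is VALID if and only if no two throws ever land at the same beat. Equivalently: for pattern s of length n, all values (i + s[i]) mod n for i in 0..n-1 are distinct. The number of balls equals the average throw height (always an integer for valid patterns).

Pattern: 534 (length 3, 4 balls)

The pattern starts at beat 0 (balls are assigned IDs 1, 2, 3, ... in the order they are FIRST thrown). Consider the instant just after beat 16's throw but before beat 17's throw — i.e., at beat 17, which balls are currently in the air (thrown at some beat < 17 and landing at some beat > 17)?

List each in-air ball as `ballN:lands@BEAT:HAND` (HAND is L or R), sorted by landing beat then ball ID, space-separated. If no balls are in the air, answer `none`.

Beat 0 (L): throw ball1 h=5 -> lands@5:R; in-air after throw: [b1@5:R]
Beat 1 (R): throw ball2 h=3 -> lands@4:L; in-air after throw: [b2@4:L b1@5:R]
Beat 2 (L): throw ball3 h=4 -> lands@6:L; in-air after throw: [b2@4:L b1@5:R b3@6:L]
Beat 3 (R): throw ball4 h=5 -> lands@8:L; in-air after throw: [b2@4:L b1@5:R b3@6:L b4@8:L]
Beat 4 (L): throw ball2 h=3 -> lands@7:R; in-air after throw: [b1@5:R b3@6:L b2@7:R b4@8:L]
Beat 5 (R): throw ball1 h=4 -> lands@9:R; in-air after throw: [b3@6:L b2@7:R b4@8:L b1@9:R]
Beat 6 (L): throw ball3 h=5 -> lands@11:R; in-air after throw: [b2@7:R b4@8:L b1@9:R b3@11:R]
Beat 7 (R): throw ball2 h=3 -> lands@10:L; in-air after throw: [b4@8:L b1@9:R b2@10:L b3@11:R]
Beat 8 (L): throw ball4 h=4 -> lands@12:L; in-air after throw: [b1@9:R b2@10:L b3@11:R b4@12:L]
Beat 9 (R): throw ball1 h=5 -> lands@14:L; in-air after throw: [b2@10:L b3@11:R b4@12:L b1@14:L]
Beat 10 (L): throw ball2 h=3 -> lands@13:R; in-air after throw: [b3@11:R b4@12:L b2@13:R b1@14:L]
Beat 11 (R): throw ball3 h=4 -> lands@15:R; in-air after throw: [b4@12:L b2@13:R b1@14:L b3@15:R]
Beat 12 (L): throw ball4 h=5 -> lands@17:R; in-air after throw: [b2@13:R b1@14:L b3@15:R b4@17:R]
Beat 13 (R): throw ball2 h=3 -> lands@16:L; in-air after throw: [b1@14:L b3@15:R b2@16:L b4@17:R]
Beat 14 (L): throw ball1 h=4 -> lands@18:L; in-air after throw: [b3@15:R b2@16:L b4@17:R b1@18:L]
Beat 15 (R): throw ball3 h=5 -> lands@20:L; in-air after throw: [b2@16:L b4@17:R b1@18:L b3@20:L]
Beat 16 (L): throw ball2 h=3 -> lands@19:R; in-air after throw: [b4@17:R b1@18:L b2@19:R b3@20:L]
Beat 17 (R): throw ball4 h=4 -> lands@21:R; in-air after throw: [b1@18:L b2@19:R b3@20:L b4@21:R]

Answer: ball1:lands@18:L ball2:lands@19:R ball3:lands@20:L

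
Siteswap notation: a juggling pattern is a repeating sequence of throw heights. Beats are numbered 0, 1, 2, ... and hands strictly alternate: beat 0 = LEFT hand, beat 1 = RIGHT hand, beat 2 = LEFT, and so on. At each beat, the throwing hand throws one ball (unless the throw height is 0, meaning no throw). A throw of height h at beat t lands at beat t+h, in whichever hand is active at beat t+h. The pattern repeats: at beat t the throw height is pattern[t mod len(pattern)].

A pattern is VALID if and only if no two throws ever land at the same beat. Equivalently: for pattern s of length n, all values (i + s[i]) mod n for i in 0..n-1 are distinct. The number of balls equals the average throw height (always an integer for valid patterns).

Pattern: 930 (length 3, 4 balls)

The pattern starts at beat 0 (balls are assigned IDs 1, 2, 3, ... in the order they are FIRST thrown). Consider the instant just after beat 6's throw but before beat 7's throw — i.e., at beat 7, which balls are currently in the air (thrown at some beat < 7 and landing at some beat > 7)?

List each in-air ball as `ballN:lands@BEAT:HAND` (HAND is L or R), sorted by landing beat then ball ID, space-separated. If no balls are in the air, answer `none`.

Beat 0 (L): throw ball1 h=9 -> lands@9:R; in-air after throw: [b1@9:R]
Beat 1 (R): throw ball2 h=3 -> lands@4:L; in-air after throw: [b2@4:L b1@9:R]
Beat 3 (R): throw ball3 h=9 -> lands@12:L; in-air after throw: [b2@4:L b1@9:R b3@12:L]
Beat 4 (L): throw ball2 h=3 -> lands@7:R; in-air after throw: [b2@7:R b1@9:R b3@12:L]
Beat 6 (L): throw ball4 h=9 -> lands@15:R; in-air after throw: [b2@7:R b1@9:R b3@12:L b4@15:R]
Beat 7 (R): throw ball2 h=3 -> lands@10:L; in-air after throw: [b1@9:R b2@10:L b3@12:L b4@15:R]

Answer: ball1:lands@9:R ball3:lands@12:L ball4:lands@15:R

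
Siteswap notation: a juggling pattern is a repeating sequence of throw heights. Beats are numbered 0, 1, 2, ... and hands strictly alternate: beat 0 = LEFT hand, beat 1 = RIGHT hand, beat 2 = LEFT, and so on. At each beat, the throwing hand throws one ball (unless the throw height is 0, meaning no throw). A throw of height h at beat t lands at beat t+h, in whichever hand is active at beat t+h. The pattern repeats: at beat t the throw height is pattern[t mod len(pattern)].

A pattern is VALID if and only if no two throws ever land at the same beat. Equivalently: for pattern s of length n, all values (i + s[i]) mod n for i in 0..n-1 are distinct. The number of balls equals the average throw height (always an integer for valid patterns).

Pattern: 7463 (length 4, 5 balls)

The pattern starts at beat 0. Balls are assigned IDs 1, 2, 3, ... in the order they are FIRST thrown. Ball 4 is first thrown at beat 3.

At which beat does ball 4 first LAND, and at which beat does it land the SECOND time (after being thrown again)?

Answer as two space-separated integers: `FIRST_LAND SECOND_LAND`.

Beat 0 (L): throw ball1 h=7 -> lands@7:R; in-air after throw: [b1@7:R]
Beat 1 (R): throw ball2 h=4 -> lands@5:R; in-air after throw: [b2@5:R b1@7:R]
Beat 2 (L): throw ball3 h=6 -> lands@8:L; in-air after throw: [b2@5:R b1@7:R b3@8:L]
Beat 3 (R): throw ball4 h=3 -> lands@6:L; in-air after throw: [b2@5:R b4@6:L b1@7:R b3@8:L]
Beat 4 (L): throw ball5 h=7 -> lands@11:R; in-air after throw: [b2@5:R b4@6:L b1@7:R b3@8:L b5@11:R]
Beat 5 (R): throw ball2 h=4 -> lands@9:R; in-air after throw: [b4@6:L b1@7:R b3@8:L b2@9:R b5@11:R]
Beat 6 (L): throw ball4 h=6 -> lands@12:L; in-air after throw: [b1@7:R b3@8:L b2@9:R b5@11:R b4@12:L]
Beat 7 (R): throw ball1 h=3 -> lands@10:L; in-air after throw: [b3@8:L b2@9:R b1@10:L b5@11:R b4@12:L]
Beat 8 (L): throw ball3 h=7 -> lands@15:R; in-air after throw: [b2@9:R b1@10:L b5@11:R b4@12:L b3@15:R]
Beat 9 (R): throw ball2 h=4 -> lands@13:R; in-air after throw: [b1@10:L b5@11:R b4@12:L b2@13:R b3@15:R]
Beat 10 (L): throw ball1 h=6 -> lands@16:L; in-air after throw: [b5@11:R b4@12:L b2@13:R b3@15:R b1@16:L]
Beat 11 (R): throw ball5 h=3 -> lands@14:L; in-air after throw: [b4@12:L b2@13:R b5@14:L b3@15:R b1@16:L]
Beat 12 (L): throw ball4 h=7 -> lands@19:R; in-air after throw: [b2@13:R b5@14:L b3@15:R b1@16:L b4@19:R]
Ball 4: thrown@3 h=3 -> first land @6; rethrown@6 h=6 -> second land @12

Answer: 6 12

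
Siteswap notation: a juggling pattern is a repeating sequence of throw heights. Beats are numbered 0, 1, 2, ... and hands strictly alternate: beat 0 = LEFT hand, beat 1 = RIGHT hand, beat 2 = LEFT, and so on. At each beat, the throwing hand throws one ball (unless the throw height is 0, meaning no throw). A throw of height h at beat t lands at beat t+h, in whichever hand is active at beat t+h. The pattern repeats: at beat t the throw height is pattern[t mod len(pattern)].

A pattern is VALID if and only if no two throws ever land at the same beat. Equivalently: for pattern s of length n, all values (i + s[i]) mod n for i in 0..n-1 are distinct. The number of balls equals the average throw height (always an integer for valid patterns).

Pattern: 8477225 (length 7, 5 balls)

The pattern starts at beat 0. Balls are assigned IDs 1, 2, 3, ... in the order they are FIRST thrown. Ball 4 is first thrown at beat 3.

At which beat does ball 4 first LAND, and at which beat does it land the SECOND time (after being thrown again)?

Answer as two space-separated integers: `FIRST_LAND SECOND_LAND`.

Answer: 10 17

Derivation:
Beat 0 (L): throw ball1 h=8 -> lands@8:L; in-air after throw: [b1@8:L]
Beat 1 (R): throw ball2 h=4 -> lands@5:R; in-air after throw: [b2@5:R b1@8:L]
Beat 2 (L): throw ball3 h=7 -> lands@9:R; in-air after throw: [b2@5:R b1@8:L b3@9:R]
Beat 3 (R): throw ball4 h=7 -> lands@10:L; in-air after throw: [b2@5:R b1@8:L b3@9:R b4@10:L]
Beat 4 (L): throw ball5 h=2 -> lands@6:L; in-air after throw: [b2@5:R b5@6:L b1@8:L b3@9:R b4@10:L]
Beat 5 (R): throw ball2 h=2 -> lands@7:R; in-air after throw: [b5@6:L b2@7:R b1@8:L b3@9:R b4@10:L]
Beat 6 (L): throw ball5 h=5 -> lands@11:R; in-air after throw: [b2@7:R b1@8:L b3@9:R b4@10:L b5@11:R]
Beat 7 (R): throw ball2 h=8 -> lands@15:R; in-air after throw: [b1@8:L b3@9:R b4@10:L b5@11:R b2@15:R]
Beat 8 (L): throw ball1 h=4 -> lands@12:L; in-air after throw: [b3@9:R b4@10:L b5@11:R b1@12:L b2@15:R]
Beat 9 (R): throw ball3 h=7 -> lands@16:L; in-air after throw: [b4@10:L b5@11:R b1@12:L b2@15:R b3@16:L]
Beat 10 (L): throw ball4 h=7 -> lands@17:R; in-air after throw: [b5@11:R b1@12:L b2@15:R b3@16:L b4@17:R]
Beat 11 (R): throw ball5 h=2 -> lands@13:R; in-air after throw: [b1@12:L b5@13:R b2@15:R b3@16:L b4@17:R]
Beat 12 (L): throw ball1 h=2 -> lands@14:L; in-air after throw: [b5@13:R b1@14:L b2@15:R b3@16:L b4@17:R]
Beat 13 (R): throw ball5 h=5 -> lands@18:L; in-air after throw: [b1@14:L b2@15:R b3@16:L b4@17:R b5@18:L]
Beat 14 (L): throw ball1 h=8 -> lands@22:L; in-air after throw: [b2@15:R b3@16:L b4@17:R b5@18:L b1@22:L]
Beat 15 (R): throw ball2 h=4 -> lands@19:R; in-air after throw: [b3@16:L b4@17:R b5@18:L b2@19:R b1@22:L]
Beat 16 (L): throw ball3 h=7 -> lands@23:R; in-air after throw: [b4@17:R b5@18:L b2@19:R b1@22:L b3@23:R]
Beat 17 (R): throw ball4 h=7 -> lands@24:L; in-air after throw: [b5@18:L b2@19:R b1@22:L b3@23:R b4@24:L]
Ball 4: thrown@3 h=7 -> first land @10; rethrown@10 h=7 -> second land @17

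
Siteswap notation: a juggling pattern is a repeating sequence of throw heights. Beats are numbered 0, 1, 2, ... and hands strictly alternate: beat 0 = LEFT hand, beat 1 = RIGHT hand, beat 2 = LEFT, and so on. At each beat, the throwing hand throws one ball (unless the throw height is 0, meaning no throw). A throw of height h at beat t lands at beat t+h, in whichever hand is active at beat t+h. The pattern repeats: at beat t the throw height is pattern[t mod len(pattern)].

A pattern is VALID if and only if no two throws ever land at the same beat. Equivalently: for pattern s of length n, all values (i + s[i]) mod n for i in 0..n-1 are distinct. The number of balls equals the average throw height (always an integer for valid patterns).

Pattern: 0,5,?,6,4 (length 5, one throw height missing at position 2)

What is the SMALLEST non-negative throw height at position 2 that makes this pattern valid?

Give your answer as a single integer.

Answer: 0

Derivation:
i=0: (0 + 0) mod 5 = 0
i=1: (1 + 5) mod 5 = 1
i=2: s[i]=? (unknown)
i=3: (3 + 6) mod 5 = 4
i=4: (4 + 4) mod 5 = 3
Known residues: [0, 1, 3, 4]; need a permutation of 0..4, so missing residue r = 2
Need (2 + s) mod 5 = 2; smallest s = (2 - 2) mod 5 = 0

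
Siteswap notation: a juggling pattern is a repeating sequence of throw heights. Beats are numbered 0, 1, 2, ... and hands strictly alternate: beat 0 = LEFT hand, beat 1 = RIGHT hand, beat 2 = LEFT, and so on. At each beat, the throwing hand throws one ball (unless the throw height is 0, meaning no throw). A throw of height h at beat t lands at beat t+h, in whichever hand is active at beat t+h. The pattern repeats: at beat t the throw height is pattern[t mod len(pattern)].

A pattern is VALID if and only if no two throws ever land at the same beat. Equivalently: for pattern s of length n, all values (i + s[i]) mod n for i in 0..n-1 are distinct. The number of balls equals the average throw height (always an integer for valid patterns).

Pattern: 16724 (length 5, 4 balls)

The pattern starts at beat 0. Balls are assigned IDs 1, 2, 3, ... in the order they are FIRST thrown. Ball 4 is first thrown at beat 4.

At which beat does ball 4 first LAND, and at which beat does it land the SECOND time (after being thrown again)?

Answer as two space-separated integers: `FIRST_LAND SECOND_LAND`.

Beat 0 (L): throw ball1 h=1 -> lands@1:R; in-air after throw: [b1@1:R]
Beat 1 (R): throw ball1 h=6 -> lands@7:R; in-air after throw: [b1@7:R]
Beat 2 (L): throw ball2 h=7 -> lands@9:R; in-air after throw: [b1@7:R b2@9:R]
Beat 3 (R): throw ball3 h=2 -> lands@5:R; in-air after throw: [b3@5:R b1@7:R b2@9:R]
Beat 4 (L): throw ball4 h=4 -> lands@8:L; in-air after throw: [b3@5:R b1@7:R b4@8:L b2@9:R]
Beat 5 (R): throw ball3 h=1 -> lands@6:L; in-air after throw: [b3@6:L b1@7:R b4@8:L b2@9:R]
Beat 6 (L): throw ball3 h=6 -> lands@12:L; in-air after throw: [b1@7:R b4@8:L b2@9:R b3@12:L]
Beat 7 (R): throw ball1 h=7 -> lands@14:L; in-air after throw: [b4@8:L b2@9:R b3@12:L b1@14:L]
Beat 8 (L): throw ball4 h=2 -> lands@10:L; in-air after throw: [b2@9:R b4@10:L b3@12:L b1@14:L]
Beat 9 (R): throw ball2 h=4 -> lands@13:R; in-air after throw: [b4@10:L b3@12:L b2@13:R b1@14:L]
Beat 10 (L): throw ball4 h=1 -> lands@11:R; in-air after throw: [b4@11:R b3@12:L b2@13:R b1@14:L]
Ball 4: thrown@4 h=4 -> first land @8; rethrown@8 h=2 -> second land @10

Answer: 8 10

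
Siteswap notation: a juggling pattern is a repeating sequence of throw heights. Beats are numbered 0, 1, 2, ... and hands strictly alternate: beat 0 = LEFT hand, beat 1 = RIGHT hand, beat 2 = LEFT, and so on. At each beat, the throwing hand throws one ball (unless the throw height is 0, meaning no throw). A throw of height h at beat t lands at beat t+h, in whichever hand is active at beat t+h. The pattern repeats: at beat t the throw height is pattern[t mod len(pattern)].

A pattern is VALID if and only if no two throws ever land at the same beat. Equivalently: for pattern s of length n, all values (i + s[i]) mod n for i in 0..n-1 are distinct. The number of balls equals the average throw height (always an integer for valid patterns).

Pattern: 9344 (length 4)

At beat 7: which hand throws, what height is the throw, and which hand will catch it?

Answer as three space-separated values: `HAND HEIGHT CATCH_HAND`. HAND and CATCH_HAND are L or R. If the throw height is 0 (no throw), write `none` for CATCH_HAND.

Beat 7: 7 mod 2 = 1, so hand = R
Throw height = pattern[7 mod 4] = pattern[3] = 4
Lands at beat 7+4=11, 11 mod 2 = 1, so catch hand = R

Answer: R 4 R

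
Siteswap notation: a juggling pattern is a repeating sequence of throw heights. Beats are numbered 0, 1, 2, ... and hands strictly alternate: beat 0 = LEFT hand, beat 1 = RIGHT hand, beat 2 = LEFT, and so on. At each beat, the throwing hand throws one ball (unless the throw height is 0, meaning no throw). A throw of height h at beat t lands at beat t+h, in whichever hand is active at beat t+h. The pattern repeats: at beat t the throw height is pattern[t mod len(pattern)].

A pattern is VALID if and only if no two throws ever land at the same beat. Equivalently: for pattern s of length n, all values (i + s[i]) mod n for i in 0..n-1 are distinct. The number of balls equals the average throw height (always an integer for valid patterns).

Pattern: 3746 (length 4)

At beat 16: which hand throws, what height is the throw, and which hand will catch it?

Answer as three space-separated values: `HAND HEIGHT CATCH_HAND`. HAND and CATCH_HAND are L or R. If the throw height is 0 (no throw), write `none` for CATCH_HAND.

Answer: L 3 R

Derivation:
Beat 16: 16 mod 2 = 0, so hand = L
Throw height = pattern[16 mod 4] = pattern[0] = 3
Lands at beat 16+3=19, 19 mod 2 = 1, so catch hand = R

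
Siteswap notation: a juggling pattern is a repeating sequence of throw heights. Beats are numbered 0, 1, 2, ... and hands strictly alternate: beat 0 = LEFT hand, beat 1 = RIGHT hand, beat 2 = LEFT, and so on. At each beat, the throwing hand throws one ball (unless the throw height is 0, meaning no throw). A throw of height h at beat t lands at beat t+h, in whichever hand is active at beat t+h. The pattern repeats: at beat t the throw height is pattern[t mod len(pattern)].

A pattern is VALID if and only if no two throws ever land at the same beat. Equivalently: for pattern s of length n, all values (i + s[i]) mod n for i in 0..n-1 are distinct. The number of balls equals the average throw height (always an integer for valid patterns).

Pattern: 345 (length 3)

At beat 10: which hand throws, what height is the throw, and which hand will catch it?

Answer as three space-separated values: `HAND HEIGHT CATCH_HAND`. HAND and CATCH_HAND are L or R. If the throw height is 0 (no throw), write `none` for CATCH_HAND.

Beat 10: 10 mod 2 = 0, so hand = L
Throw height = pattern[10 mod 3] = pattern[1] = 4
Lands at beat 10+4=14, 14 mod 2 = 0, so catch hand = L

Answer: L 4 L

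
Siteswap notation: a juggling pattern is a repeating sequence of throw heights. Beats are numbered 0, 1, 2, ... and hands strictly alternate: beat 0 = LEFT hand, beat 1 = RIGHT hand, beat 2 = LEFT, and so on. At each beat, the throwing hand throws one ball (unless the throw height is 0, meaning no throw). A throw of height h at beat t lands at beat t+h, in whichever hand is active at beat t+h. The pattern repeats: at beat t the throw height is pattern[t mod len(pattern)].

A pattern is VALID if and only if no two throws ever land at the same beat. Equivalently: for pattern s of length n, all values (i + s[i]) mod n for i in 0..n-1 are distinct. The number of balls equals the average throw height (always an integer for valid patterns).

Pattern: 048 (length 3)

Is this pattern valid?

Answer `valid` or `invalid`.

i=0: (i + s[i]) mod n = (0 + 0) mod 3 = 0
i=1: (i + s[i]) mod n = (1 + 4) mod 3 = 2
i=2: (i + s[i]) mod n = (2 + 8) mod 3 = 1
Residues: [0, 2, 1], distinct: True

Answer: valid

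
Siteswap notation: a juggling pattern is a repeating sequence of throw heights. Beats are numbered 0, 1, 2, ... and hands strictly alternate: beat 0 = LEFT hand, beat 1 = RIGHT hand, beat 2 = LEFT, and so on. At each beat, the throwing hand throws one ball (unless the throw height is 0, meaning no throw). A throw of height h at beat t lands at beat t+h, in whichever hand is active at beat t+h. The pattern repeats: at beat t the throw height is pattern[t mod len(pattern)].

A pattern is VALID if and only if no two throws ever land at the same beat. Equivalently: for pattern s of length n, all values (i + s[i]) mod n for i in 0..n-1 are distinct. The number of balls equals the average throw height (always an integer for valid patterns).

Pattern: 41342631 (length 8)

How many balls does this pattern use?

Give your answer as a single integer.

Pattern = [4, 1, 3, 4, 2, 6, 3, 1], length n = 8
  position 0: throw height = 4, running sum = 4
  position 1: throw height = 1, running sum = 5
  position 2: throw height = 3, running sum = 8
  position 3: throw height = 4, running sum = 12
  position 4: throw height = 2, running sum = 14
  position 5: throw height = 6, running sum = 20
  position 6: throw height = 3, running sum = 23
  position 7: throw height = 1, running sum = 24
Total sum = 24; balls = sum / n = 24 / 8 = 3

Answer: 3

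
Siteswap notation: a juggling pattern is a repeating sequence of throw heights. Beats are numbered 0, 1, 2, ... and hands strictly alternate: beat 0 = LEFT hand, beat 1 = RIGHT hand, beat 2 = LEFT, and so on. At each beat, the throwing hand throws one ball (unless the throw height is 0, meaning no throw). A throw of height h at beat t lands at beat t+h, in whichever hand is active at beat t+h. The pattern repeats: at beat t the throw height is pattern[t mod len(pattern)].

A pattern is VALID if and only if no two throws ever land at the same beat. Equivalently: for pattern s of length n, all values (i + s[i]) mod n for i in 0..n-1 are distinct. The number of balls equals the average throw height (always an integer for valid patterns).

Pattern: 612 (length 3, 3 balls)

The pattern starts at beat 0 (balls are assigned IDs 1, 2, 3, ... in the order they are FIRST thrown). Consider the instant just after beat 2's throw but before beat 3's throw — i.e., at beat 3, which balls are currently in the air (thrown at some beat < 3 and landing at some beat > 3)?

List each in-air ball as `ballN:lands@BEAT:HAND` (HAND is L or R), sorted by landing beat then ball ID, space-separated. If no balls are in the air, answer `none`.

Answer: ball2:lands@4:L ball1:lands@6:L

Derivation:
Beat 0 (L): throw ball1 h=6 -> lands@6:L; in-air after throw: [b1@6:L]
Beat 1 (R): throw ball2 h=1 -> lands@2:L; in-air after throw: [b2@2:L b1@6:L]
Beat 2 (L): throw ball2 h=2 -> lands@4:L; in-air after throw: [b2@4:L b1@6:L]
Beat 3 (R): throw ball3 h=6 -> lands@9:R; in-air after throw: [b2@4:L b1@6:L b3@9:R]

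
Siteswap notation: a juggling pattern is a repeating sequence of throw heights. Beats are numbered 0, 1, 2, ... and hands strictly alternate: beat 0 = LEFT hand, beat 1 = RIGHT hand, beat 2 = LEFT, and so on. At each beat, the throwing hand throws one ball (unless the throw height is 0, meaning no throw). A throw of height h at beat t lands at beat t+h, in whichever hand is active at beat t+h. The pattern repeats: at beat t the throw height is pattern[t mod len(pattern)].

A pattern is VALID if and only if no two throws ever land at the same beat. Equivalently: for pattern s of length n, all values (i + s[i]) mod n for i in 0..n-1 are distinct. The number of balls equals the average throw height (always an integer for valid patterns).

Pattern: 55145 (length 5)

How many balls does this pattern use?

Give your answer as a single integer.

Pattern = [5, 5, 1, 4, 5], length n = 5
  position 0: throw height = 5, running sum = 5
  position 1: throw height = 5, running sum = 10
  position 2: throw height = 1, running sum = 11
  position 3: throw height = 4, running sum = 15
  position 4: throw height = 5, running sum = 20
Total sum = 20; balls = sum / n = 20 / 5 = 4

Answer: 4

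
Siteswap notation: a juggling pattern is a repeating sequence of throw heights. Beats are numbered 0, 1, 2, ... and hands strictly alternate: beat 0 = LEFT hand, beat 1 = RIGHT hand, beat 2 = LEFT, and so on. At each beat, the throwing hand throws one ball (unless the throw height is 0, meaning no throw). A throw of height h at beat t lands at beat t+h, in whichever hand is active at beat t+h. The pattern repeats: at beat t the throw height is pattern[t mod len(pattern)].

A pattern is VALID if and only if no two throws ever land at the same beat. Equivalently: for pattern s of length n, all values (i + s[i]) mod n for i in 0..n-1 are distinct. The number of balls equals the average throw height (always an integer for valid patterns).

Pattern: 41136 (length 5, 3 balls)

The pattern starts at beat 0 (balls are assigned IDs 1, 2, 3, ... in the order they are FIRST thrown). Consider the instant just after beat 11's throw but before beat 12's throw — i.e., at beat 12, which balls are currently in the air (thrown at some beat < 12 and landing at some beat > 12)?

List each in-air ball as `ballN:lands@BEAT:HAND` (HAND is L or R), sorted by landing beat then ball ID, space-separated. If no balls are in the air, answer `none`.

Beat 0 (L): throw ball1 h=4 -> lands@4:L; in-air after throw: [b1@4:L]
Beat 1 (R): throw ball2 h=1 -> lands@2:L; in-air after throw: [b2@2:L b1@4:L]
Beat 2 (L): throw ball2 h=1 -> lands@3:R; in-air after throw: [b2@3:R b1@4:L]
Beat 3 (R): throw ball2 h=3 -> lands@6:L; in-air after throw: [b1@4:L b2@6:L]
Beat 4 (L): throw ball1 h=6 -> lands@10:L; in-air after throw: [b2@6:L b1@10:L]
Beat 5 (R): throw ball3 h=4 -> lands@9:R; in-air after throw: [b2@6:L b3@9:R b1@10:L]
Beat 6 (L): throw ball2 h=1 -> lands@7:R; in-air after throw: [b2@7:R b3@9:R b1@10:L]
Beat 7 (R): throw ball2 h=1 -> lands@8:L; in-air after throw: [b2@8:L b3@9:R b1@10:L]
Beat 8 (L): throw ball2 h=3 -> lands@11:R; in-air after throw: [b3@9:R b1@10:L b2@11:R]
Beat 9 (R): throw ball3 h=6 -> lands@15:R; in-air after throw: [b1@10:L b2@11:R b3@15:R]
Beat 10 (L): throw ball1 h=4 -> lands@14:L; in-air after throw: [b2@11:R b1@14:L b3@15:R]
Beat 11 (R): throw ball2 h=1 -> lands@12:L; in-air after throw: [b2@12:L b1@14:L b3@15:R]
Beat 12 (L): throw ball2 h=1 -> lands@13:R; in-air after throw: [b2@13:R b1@14:L b3@15:R]

Answer: ball1:lands@14:L ball3:lands@15:R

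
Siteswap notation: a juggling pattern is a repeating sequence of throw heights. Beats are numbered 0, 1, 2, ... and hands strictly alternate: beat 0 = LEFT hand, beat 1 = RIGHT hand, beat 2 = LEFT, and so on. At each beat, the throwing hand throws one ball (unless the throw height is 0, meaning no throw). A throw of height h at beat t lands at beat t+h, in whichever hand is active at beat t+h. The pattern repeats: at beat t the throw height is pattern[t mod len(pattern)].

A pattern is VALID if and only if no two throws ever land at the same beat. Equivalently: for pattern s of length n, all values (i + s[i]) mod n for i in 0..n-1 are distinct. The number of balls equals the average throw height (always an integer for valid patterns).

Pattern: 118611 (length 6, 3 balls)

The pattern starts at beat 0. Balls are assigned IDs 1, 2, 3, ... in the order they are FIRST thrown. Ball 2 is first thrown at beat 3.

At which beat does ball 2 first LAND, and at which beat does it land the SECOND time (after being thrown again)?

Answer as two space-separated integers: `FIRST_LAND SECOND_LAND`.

Beat 0 (L): throw ball1 h=1 -> lands@1:R; in-air after throw: [b1@1:R]
Beat 1 (R): throw ball1 h=1 -> lands@2:L; in-air after throw: [b1@2:L]
Beat 2 (L): throw ball1 h=8 -> lands@10:L; in-air after throw: [b1@10:L]
Beat 3 (R): throw ball2 h=6 -> lands@9:R; in-air after throw: [b2@9:R b1@10:L]
Beat 4 (L): throw ball3 h=1 -> lands@5:R; in-air after throw: [b3@5:R b2@9:R b1@10:L]
Beat 5 (R): throw ball3 h=1 -> lands@6:L; in-air after throw: [b3@6:L b2@9:R b1@10:L]
Beat 6 (L): throw ball3 h=1 -> lands@7:R; in-air after throw: [b3@7:R b2@9:R b1@10:L]
Beat 7 (R): throw ball3 h=1 -> lands@8:L; in-air after throw: [b3@8:L b2@9:R b1@10:L]
Beat 8 (L): throw ball3 h=8 -> lands@16:L; in-air after throw: [b2@9:R b1@10:L b3@16:L]
Beat 9 (R): throw ball2 h=6 -> lands@15:R; in-air after throw: [b1@10:L b2@15:R b3@16:L]
Beat 10 (L): throw ball1 h=1 -> lands@11:R; in-air after throw: [b1@11:R b2@15:R b3@16:L]
Beat 11 (R): throw ball1 h=1 -> lands@12:L; in-air after throw: [b1@12:L b2@15:R b3@16:L]
Ball 2: thrown@3 h=6 -> first land @9; rethrown@9 h=6 -> second land @15

Answer: 9 15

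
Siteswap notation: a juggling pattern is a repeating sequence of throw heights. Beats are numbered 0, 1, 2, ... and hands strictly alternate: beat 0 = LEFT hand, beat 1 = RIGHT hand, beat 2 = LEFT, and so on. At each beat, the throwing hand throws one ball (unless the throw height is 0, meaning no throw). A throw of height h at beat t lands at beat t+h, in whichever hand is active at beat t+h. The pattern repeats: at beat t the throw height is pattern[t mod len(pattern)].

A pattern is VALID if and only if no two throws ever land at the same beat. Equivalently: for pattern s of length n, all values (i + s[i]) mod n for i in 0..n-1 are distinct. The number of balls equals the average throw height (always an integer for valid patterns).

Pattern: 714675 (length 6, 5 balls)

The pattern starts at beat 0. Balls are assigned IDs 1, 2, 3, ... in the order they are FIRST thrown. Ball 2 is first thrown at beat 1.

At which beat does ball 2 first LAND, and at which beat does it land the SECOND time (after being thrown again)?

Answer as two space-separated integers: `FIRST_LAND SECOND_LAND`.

Beat 0 (L): throw ball1 h=7 -> lands@7:R; in-air after throw: [b1@7:R]
Beat 1 (R): throw ball2 h=1 -> lands@2:L; in-air after throw: [b2@2:L b1@7:R]
Beat 2 (L): throw ball2 h=4 -> lands@6:L; in-air after throw: [b2@6:L b1@7:R]
Beat 3 (R): throw ball3 h=6 -> lands@9:R; in-air after throw: [b2@6:L b1@7:R b3@9:R]
Beat 4 (L): throw ball4 h=7 -> lands@11:R; in-air after throw: [b2@6:L b1@7:R b3@9:R b4@11:R]
Beat 5 (R): throw ball5 h=5 -> lands@10:L; in-air after throw: [b2@6:L b1@7:R b3@9:R b5@10:L b4@11:R]
Beat 6 (L): throw ball2 h=7 -> lands@13:R; in-air after throw: [b1@7:R b3@9:R b5@10:L b4@11:R b2@13:R]
Ball 2: thrown@1 h=1 -> first land @2; rethrown@2 h=4 -> second land @6

Answer: 2 6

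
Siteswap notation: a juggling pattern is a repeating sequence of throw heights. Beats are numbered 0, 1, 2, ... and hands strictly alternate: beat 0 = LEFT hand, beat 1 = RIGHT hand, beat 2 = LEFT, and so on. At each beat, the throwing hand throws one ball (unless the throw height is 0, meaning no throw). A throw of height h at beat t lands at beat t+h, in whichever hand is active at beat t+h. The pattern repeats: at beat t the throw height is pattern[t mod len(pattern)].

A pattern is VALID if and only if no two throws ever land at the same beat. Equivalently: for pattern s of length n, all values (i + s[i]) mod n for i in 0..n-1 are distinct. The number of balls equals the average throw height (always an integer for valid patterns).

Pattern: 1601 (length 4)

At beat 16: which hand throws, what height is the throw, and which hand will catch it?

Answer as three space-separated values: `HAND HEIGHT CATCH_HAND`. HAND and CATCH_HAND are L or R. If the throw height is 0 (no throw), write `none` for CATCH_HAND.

Beat 16: 16 mod 2 = 0, so hand = L
Throw height = pattern[16 mod 4] = pattern[0] = 1
Lands at beat 16+1=17, 17 mod 2 = 1, so catch hand = R

Answer: L 1 R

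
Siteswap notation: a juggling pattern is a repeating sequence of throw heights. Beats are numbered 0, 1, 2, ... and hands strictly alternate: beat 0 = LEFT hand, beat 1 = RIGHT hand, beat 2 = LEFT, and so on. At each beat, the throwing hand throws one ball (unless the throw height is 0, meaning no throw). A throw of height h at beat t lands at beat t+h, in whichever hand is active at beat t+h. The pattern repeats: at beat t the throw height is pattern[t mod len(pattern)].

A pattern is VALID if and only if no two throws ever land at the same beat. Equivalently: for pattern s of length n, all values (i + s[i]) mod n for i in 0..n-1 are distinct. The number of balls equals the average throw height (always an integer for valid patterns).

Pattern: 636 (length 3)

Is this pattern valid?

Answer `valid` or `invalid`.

i=0: (i + s[i]) mod n = (0 + 6) mod 3 = 0
i=1: (i + s[i]) mod n = (1 + 3) mod 3 = 1
i=2: (i + s[i]) mod n = (2 + 6) mod 3 = 2
Residues: [0, 1, 2], distinct: True

Answer: valid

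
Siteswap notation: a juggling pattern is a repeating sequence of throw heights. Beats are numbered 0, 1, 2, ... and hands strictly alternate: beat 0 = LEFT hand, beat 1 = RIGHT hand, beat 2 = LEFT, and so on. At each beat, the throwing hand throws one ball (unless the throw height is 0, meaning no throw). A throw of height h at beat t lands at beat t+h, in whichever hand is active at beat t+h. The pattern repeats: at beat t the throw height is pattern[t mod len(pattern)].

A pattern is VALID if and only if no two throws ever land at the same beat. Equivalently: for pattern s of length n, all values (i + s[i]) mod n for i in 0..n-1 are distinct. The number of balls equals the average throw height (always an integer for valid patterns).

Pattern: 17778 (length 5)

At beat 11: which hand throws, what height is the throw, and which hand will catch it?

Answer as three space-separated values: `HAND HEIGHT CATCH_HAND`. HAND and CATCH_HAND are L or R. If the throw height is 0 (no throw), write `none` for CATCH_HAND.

Beat 11: 11 mod 2 = 1, so hand = R
Throw height = pattern[11 mod 5] = pattern[1] = 7
Lands at beat 11+7=18, 18 mod 2 = 0, so catch hand = L

Answer: R 7 L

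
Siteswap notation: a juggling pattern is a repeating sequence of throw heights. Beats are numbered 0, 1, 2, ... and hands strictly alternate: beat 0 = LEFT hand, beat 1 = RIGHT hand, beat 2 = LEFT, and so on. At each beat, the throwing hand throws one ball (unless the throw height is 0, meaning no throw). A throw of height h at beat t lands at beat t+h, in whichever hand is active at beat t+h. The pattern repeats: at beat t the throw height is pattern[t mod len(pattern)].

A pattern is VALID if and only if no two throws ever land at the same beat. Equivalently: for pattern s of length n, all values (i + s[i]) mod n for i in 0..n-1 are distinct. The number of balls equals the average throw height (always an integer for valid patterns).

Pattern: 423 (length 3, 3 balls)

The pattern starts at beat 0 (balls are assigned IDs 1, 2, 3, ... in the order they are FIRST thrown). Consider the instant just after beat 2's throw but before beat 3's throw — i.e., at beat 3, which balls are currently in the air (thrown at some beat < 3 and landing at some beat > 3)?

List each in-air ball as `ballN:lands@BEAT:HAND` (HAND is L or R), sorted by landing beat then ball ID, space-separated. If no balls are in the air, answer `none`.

Beat 0 (L): throw ball1 h=4 -> lands@4:L; in-air after throw: [b1@4:L]
Beat 1 (R): throw ball2 h=2 -> lands@3:R; in-air after throw: [b2@3:R b1@4:L]
Beat 2 (L): throw ball3 h=3 -> lands@5:R; in-air after throw: [b2@3:R b1@4:L b3@5:R]
Beat 3 (R): throw ball2 h=4 -> lands@7:R; in-air after throw: [b1@4:L b3@5:R b2@7:R]

Answer: ball1:lands@4:L ball3:lands@5:R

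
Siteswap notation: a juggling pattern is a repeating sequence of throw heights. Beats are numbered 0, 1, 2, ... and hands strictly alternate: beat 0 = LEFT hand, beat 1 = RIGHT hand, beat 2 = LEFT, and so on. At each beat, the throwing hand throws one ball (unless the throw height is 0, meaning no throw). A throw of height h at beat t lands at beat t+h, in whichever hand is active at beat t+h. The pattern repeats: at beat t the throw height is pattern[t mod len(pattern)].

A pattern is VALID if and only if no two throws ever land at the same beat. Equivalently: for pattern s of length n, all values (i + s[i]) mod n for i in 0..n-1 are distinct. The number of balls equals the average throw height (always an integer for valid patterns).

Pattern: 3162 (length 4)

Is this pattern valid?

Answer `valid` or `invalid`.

i=0: (i + s[i]) mod n = (0 + 3) mod 4 = 3
i=1: (i + s[i]) mod n = (1 + 1) mod 4 = 2
i=2: (i + s[i]) mod n = (2 + 6) mod 4 = 0
i=3: (i + s[i]) mod n = (3 + 2) mod 4 = 1
Residues: [3, 2, 0, 1], distinct: True

Answer: valid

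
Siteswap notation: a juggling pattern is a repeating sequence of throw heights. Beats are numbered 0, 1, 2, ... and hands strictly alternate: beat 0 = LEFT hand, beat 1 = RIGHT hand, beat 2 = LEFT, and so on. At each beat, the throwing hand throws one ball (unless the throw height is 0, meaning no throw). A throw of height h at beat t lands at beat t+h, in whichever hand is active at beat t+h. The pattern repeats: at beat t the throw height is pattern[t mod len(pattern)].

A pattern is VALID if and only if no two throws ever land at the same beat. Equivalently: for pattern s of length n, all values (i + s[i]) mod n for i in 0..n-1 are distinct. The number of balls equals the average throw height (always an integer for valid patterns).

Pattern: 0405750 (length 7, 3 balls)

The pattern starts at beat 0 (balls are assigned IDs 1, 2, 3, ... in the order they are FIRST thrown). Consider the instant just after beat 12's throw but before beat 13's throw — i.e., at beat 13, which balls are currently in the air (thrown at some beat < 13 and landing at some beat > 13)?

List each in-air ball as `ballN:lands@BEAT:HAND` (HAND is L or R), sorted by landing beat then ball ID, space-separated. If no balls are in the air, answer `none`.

Answer: ball1:lands@15:R ball2:lands@17:R ball3:lands@18:L

Derivation:
Beat 1 (R): throw ball1 h=4 -> lands@5:R; in-air after throw: [b1@5:R]
Beat 3 (R): throw ball2 h=5 -> lands@8:L; in-air after throw: [b1@5:R b2@8:L]
Beat 4 (L): throw ball3 h=7 -> lands@11:R; in-air after throw: [b1@5:R b2@8:L b3@11:R]
Beat 5 (R): throw ball1 h=5 -> lands@10:L; in-air after throw: [b2@8:L b1@10:L b3@11:R]
Beat 8 (L): throw ball2 h=4 -> lands@12:L; in-air after throw: [b1@10:L b3@11:R b2@12:L]
Beat 10 (L): throw ball1 h=5 -> lands@15:R; in-air after throw: [b3@11:R b2@12:L b1@15:R]
Beat 11 (R): throw ball3 h=7 -> lands@18:L; in-air after throw: [b2@12:L b1@15:R b3@18:L]
Beat 12 (L): throw ball2 h=5 -> lands@17:R; in-air after throw: [b1@15:R b2@17:R b3@18:L]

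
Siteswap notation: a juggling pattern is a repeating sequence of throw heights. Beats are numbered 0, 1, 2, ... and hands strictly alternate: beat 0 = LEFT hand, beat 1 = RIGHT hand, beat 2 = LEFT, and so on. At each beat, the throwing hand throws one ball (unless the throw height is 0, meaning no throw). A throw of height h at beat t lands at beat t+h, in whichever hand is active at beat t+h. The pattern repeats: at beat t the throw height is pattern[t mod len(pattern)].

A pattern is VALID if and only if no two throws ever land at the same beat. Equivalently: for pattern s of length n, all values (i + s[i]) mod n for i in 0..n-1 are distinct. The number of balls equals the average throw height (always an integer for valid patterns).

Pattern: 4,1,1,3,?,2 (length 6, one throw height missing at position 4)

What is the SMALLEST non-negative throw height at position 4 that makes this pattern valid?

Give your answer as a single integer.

Answer: 1

Derivation:
i=0: (0 + 4) mod 6 = 4
i=1: (1 + 1) mod 6 = 2
i=2: (2 + 1) mod 6 = 3
i=3: (3 + 3) mod 6 = 0
i=4: s[i]=? (unknown)
i=5: (5 + 2) mod 6 = 1
Known residues: [0, 1, 2, 3, 4]; need a permutation of 0..5, so missing residue r = 5
Need (4 + s) mod 6 = 5; smallest s = (5 - 4) mod 6 = 1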